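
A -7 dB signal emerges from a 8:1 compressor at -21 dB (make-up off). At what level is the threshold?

-23 dB

Input is 16 dB above T (since output overshoot × R = input overshoot: (-21 − T)·8 = -7 − T gives T = -23 dB).
Check: -23 + (-7 − (-23))/8 = -23 + 2 = -21 dB. ✓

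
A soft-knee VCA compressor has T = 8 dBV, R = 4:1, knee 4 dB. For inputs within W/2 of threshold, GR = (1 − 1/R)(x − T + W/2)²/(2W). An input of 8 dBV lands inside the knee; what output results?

7.625 dBV

x − T + W/2 = 8 − 8 + 2 = 2.
GR = (1 − 1/4) × 2² / 8 = 0.75 × 4 / 8 = 0.375 dB.
Output = 8 − 0.375 = 7.625 dBV.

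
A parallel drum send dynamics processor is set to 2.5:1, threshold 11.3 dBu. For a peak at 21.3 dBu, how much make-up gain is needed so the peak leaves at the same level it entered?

6 dB

Without make-up, output = threshold + overshoot/2.5 = 11.3 + 4 = 15.3 dBu.
Gap to target: 6 dB.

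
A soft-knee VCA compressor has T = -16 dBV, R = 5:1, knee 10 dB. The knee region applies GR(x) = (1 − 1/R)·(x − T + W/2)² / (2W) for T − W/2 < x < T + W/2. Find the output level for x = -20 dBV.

x − T + W/2 = -20 − (-16) + 5 = 1.
GR = (1 − 1/5) × 1² / 20 = 0.8 × 1 / 20 = 0.04 dB.
Output = -20 − 0.04 = -20.04 dBV.

-20.04 dBV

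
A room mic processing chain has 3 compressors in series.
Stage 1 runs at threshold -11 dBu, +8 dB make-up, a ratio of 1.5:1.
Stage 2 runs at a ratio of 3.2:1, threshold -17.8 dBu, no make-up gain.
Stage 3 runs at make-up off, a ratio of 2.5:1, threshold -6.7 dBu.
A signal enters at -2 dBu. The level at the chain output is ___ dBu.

Stage 1: 9 dB above -11 dBu, reduced 1.5:1 to 6 dB above → -5 dBu; +8 dB make-up → 3 dBu.
Stage 2: 3 dBu is 20.8 dB over -17.8 dBu; at 3.2:1 that becomes 6.5 dB over, giving -11.3 dBu.
Stage 3: below threshold (-11.3 ≤ -6.7); passes unchanged; output -11.3 dBu.

-11.3 dBu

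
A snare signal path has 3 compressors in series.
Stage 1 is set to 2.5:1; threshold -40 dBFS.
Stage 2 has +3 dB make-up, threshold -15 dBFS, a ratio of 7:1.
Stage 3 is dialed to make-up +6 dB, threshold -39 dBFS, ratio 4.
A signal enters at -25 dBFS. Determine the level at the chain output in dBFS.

-31 dBFS

Stage 1: 15 dB above -40 dBFS, reduced 2.5:1 to 6 dB above → -34 dBFS.
Stage 2: -34 dBFS ≤ -15 dBFS, so stage 2 doesn't engage; make-up brings it to -31 dBFS.
Stage 3: 8 dB above -39 dBFS, reduced 4:1 to 2 dB above → -37 dBFS; +6 dB make-up → -31 dBFS.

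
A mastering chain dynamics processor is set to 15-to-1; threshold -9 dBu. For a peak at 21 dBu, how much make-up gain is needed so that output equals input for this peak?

28 dB

Without make-up, output = threshold + overshoot/15 = -9 + 2 = -7 dBu.
Gap to target: 28 dB.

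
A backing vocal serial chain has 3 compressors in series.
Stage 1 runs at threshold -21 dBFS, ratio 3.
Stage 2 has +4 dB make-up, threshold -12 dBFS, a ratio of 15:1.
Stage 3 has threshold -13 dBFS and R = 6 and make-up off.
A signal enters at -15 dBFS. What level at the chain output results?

Stage 1: 6 dB above -21 dBFS, reduced 3:1 to 2 dB above → -19 dBFS.
Stage 2: -19 dBFS is at or below the -12 dBFS threshold — no compression; make-up brings it to -15 dBFS.
Stage 3: below threshold (-15 ≤ -13); passes unchanged; output -15 dBFS.

-15 dBFS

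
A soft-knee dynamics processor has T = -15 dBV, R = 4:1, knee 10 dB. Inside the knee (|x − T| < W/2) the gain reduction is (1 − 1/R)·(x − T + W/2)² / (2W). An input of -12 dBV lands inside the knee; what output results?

-14.4 dBV

x − T + W/2 = -12 − (-15) + 5 = 8.
GR = (1 − 1/4) × 8² / 20 = 0.75 × 64 / 20 = 2.4 dB.
Output = -12 − 2.4 = -14.4 dBV.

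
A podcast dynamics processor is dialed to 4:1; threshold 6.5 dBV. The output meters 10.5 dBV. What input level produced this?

22.5 dBV

The compressed level sits 10.5 − 6.5 = 4 dB over threshold.
Before 4:1 compression the overshoot was 4 × 4 = 16 dB, so input = 6.5 + 16 = 22.5 dBV.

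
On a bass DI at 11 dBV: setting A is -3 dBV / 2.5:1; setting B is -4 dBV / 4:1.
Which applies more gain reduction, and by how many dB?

A: GR = 14 − 14/2.5 = 8.4 dB.
B: GR = 15 − 15/4 = 11.25 dB.
Difference: 2.85 dB in favour of B.

B, by 2.85 dB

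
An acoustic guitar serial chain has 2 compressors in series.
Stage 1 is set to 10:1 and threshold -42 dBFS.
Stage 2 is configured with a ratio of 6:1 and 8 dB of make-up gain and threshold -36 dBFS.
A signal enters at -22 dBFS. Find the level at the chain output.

Stage 1: overshoot 20 dB → 20/10 = 2 dB → -40 dBFS.
Stage 2: below threshold (-40 ≤ -36); passes unchanged; make-up brings it to -32 dBFS.

-32 dBFS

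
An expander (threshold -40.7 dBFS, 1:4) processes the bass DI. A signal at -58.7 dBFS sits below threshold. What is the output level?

-112.7 dBFS

The input is 18 dB below the -40.7 dBFS threshold.
A 1:4 expander multiplies undershoot by 4: 18 × 4 = 72 dB below threshold.
Output = -40.7 − 72 = -112.7 dBFS.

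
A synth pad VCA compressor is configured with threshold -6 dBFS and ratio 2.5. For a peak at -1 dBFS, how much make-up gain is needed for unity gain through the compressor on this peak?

3 dB

Without make-up, output = threshold + overshoot/2.5 = -6 + 2 = -4 dBFS.
Gap to target: 3 dB.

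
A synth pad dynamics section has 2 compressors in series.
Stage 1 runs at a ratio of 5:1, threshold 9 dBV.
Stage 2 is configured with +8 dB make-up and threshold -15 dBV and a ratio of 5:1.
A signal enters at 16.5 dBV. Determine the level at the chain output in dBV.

-1.9 dBV

Stage 1: 7.5 dB above 9 dBV, reduced 5:1 to 1.5 dB above → 10.5 dBV.
Stage 2: overshoot 25.5 dB → 25.5/5 = 5.1 dB → -9.9 dBV; +8 dB make-up → -1.9 dBV.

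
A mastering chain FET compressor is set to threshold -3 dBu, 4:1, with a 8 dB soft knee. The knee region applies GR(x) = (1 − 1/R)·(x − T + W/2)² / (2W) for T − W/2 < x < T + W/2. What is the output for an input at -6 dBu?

-6.046875 dBu

x − T + W/2 = -6 − (-3) + 4 = 1.
GR = (1 − 1/4) × 1² / 16 = 0.75 × 1 / 16 = 0.046875 dB.
Output = -6 − 0.046875 = -6.046875 dBu.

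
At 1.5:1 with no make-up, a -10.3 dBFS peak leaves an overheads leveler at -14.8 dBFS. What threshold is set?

-23.8 dBFS

Gain reduction = -10.3 − (-14.8) = 4.5 dB; output overshoot = GR / (R − 1) = 4.5 / 0.5 = 9 dB.
Threshold = output − output overshoot = -14.8 − 9 = -23.8 dBFS.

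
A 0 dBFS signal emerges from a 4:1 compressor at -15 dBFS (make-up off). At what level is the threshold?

-20 dBFS

Gain reduction = 0 − (-15) = 15 dB; output overshoot = GR / (R − 1) = 15 / 3 = 5 dB.
Threshold = output − output overshoot = -15 − 5 = -20 dBFS.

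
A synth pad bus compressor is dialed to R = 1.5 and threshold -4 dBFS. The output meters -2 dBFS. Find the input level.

-1 dBFS

That's 2 dB above the -4 dBFS threshold.
Input overshoot = R × output overshoot = 3 dB → input = -4 + 3 = -1 dBFS.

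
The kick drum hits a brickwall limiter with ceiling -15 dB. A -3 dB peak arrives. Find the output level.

At ∞:1, everything above -15 dB is held at the ceiling.

-15 dB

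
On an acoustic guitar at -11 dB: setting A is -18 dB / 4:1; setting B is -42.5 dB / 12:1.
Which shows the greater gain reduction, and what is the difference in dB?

B, by 23.625 dB

A: GR = 7 − 7/4 = 5.25 dB.
B: GR = 31.5 − 31.5/12 = 28.875 dB.
B reduces 23.625 dB more.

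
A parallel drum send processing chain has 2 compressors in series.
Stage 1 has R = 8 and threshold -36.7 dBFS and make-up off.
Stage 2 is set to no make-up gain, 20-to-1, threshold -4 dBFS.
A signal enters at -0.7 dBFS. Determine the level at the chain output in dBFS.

Stage 1: overshoot 36 dB → 36/8 = 4.5 dB → -32.2 dBFS.
Stage 2: -32.2 dBFS is at or below the -4 dBFS threshold — no compression; output -32.2 dBFS.

-32.2 dBFS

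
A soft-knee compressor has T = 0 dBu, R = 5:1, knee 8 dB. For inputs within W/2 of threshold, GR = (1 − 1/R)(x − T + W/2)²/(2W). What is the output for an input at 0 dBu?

x − T + W/2 = 0 − 0 + 4 = 4.
GR = (1 − 1/5) × 4² / 16 = 0.8 × 16 / 16 = 0.8 dB.
Output = 0 − 0.8 = -0.8 dBu.

-0.8 dBu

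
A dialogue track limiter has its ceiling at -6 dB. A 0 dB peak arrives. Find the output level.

-6 dB

At ∞:1, everything above -6 dB is held at the ceiling.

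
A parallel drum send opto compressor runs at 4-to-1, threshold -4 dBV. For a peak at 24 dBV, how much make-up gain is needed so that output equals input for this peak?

Overshoot 28 dB → 28/4 = 7 dB after compression, so the compressed level is -4 + 7 = 3 dBV.
Make-up = target − compressed = 24 − 3 = 21 dB.

21 dB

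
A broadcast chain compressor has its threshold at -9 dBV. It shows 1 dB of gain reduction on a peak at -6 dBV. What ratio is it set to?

1.5:1

Input overshoot = -6 − (-9) = 3 dB.
Output overshoot = 3 − 1 = 2 dB.
Ratio = input overshoot / output overshoot = 3 / 2 = 1.5.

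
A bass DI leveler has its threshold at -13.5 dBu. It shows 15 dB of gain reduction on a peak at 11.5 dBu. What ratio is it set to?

Input overshoot = 11.5 − (-13.5) = 25 dB.
Output overshoot = 25 − 15 = 10 dB.
Ratio = input overshoot / output overshoot = 25 / 10 = 2.5.

2.5:1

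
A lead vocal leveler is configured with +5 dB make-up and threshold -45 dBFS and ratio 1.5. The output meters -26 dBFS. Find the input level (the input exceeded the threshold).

-24 dBFS

Remove make-up: -26 − 5 = -31 dBFS.
That's 14 dB above the -45 dBFS threshold.
Before 1.5:1 compression the overshoot was 14 × 1.5 = 21 dB, so input = -45 + 21 = -24 dBFS.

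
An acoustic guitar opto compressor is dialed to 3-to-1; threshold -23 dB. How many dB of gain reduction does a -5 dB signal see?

12 dB

-5 dB exceeds the threshold by 18 dB.
At 3:1, output sits 18/3 = 6 dB above threshold.
So the signal is attenuated by 18 − 6 = 12 dB.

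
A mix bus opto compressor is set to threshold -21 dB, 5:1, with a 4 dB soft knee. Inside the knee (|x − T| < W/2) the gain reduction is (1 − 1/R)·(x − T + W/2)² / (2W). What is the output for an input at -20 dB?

-20.9 dB

x − T + W/2 = -20 − (-21) + 2 = 3.
GR = (1 − 1/5) × 3² / 8 = 0.8 × 9 / 8 = 0.9 dB.
Output = -20 − 0.9 = -20.9 dB.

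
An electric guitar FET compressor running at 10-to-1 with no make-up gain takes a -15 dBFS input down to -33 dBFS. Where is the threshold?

Let T be the threshold. Output overshoot = (input overshoot)/R, so -33 − T = (-15 − T)/10.
10·(-33 − T) = -15 − T → 9·T = -330 − (-15) = -315.
T = -315/9 = -35 dBFS.

-35 dBFS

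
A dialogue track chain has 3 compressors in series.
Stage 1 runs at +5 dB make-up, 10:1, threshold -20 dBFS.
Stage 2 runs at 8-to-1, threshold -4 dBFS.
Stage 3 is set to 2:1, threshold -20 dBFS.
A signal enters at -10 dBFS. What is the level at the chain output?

-17 dBFS

Stage 1: -10 dBFS is 10 dB over -20 dBFS; at 10:1 that becomes 1 dB over, giving -19 dBFS; +5 dB make-up → -14 dBFS.
Stage 2: -14 dBFS is at or below the -4 dBFS threshold — no compression; output -14 dBFS.
Stage 3: -14 dBFS is 6 dB over -20 dBFS; at 2:1 that becomes 3 dB over, giving -17 dBFS.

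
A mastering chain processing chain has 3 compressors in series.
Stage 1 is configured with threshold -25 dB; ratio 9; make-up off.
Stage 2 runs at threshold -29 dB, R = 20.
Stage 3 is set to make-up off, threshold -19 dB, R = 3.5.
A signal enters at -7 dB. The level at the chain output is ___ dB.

-28.7 dB

Stage 1: 18 dB above -25 dB, reduced 9:1 to 2 dB above → -23 dB.
Stage 2: -23 dB is 6 dB over -29 dB; at 20:1 that becomes 0.3 dB over, giving -28.7 dB.
Stage 3: below threshold (-28.7 ≤ -19); passes unchanged; output -28.7 dB.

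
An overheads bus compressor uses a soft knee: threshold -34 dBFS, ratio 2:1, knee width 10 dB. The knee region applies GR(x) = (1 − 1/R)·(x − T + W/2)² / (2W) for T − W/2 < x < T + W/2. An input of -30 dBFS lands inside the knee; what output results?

x − T + W/2 = -30 − (-34) + 5 = 9.
GR = (1 − 1/2) × 9² / 20 = 0.5 × 81 / 20 = 2.025 dB.
Output = -30 − 2.025 = -32.025 dBFS.

-32.025 dBFS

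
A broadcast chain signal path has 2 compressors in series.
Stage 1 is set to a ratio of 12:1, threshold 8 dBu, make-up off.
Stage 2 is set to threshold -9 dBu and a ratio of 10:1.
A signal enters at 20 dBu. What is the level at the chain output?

-7.2 dBu

Stage 1: overshoot 12 dB → 12/12 = 1 dB → 9 dBu.
Stage 2: overshoot 18 dB → 18/10 = 1.8 dB → -7.2 dBu.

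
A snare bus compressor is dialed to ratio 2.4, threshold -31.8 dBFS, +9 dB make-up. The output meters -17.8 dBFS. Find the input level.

Remove make-up: -17.8 − 9 = -26.8 dBFS.
Post-compression overshoot = -26.8 − (-31.8) = 5 dB.
Input overshoot = R × output overshoot = 12 dB → input = -31.8 + 12 = -19.8 dBFS.

-19.8 dBFS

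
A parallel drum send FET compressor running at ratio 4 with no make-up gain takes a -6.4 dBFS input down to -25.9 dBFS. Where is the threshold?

-32.4 dBFS

Input is 26 dB above T (since output overshoot × R = input overshoot: (-25.9 − T)·4 = -6.4 − T gives T = -32.4 dBFS).
Check: -32.4 + (-6.4 − (-32.4))/4 = -32.4 + 6.5 = -25.9 dBFS. ✓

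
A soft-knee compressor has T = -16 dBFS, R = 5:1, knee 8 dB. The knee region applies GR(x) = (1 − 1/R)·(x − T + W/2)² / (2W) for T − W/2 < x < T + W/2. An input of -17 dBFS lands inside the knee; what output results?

-17.45 dBFS

x − T + W/2 = -17 − (-16) + 4 = 3.
GR = (1 − 1/5) × 3² / 16 = 0.8 × 9 / 16 = 0.45 dB.
Output = -17 − 0.45 = -17.45 dBFS.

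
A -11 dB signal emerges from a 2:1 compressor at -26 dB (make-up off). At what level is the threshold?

-41 dB

Input is 30 dB above T (since output overshoot × R = input overshoot: (-26 − T)·2 = -11 − T gives T = -41 dB).
Check: -41 + (-11 − (-41))/2 = -41 + 15 = -26 dB. ✓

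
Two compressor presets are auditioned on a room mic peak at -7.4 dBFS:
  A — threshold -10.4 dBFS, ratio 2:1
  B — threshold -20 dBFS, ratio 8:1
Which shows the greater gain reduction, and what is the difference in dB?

B, by 9.525 dB

A: 3 dB over, compressed to 1.5 dB over, so 1.5 dB of GR.
B: 12.6 dB over, compressed to 1.575 dB over, so 11.025 dB of GR.
Difference: 9.525 dB in favour of B.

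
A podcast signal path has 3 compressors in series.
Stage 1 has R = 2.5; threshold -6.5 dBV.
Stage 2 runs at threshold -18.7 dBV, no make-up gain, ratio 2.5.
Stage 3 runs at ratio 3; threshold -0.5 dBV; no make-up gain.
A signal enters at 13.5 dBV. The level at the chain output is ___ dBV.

Stage 1: 13.5 dBV is 20 dB over -6.5 dBV; at 2.5:1 that becomes 8 dB over, giving 1.5 dBV.
Stage 2: overshoot 20.2 dB → 20.2/2.5 = 8.08 dB → -10.62 dBV.
Stage 3: -10.62 dBV ≤ -0.5 dBV, so stage 3 doesn't engage; output -10.62 dBV.

-10.62 dBV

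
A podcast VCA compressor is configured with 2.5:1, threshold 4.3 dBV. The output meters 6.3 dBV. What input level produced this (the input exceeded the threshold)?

The compressed level sits 6.3 − 4.3 = 2 dB over threshold.
Before 2.5:1 compression the overshoot was 2 × 2.5 = 5 dB, so input = 4.3 + 5 = 9.3 dBV.

9.3 dBV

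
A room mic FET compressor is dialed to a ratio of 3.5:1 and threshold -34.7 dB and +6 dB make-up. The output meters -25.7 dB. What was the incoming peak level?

-24.2 dB

Remove make-up: -25.7 − 6 = -31.7 dB.
The compressed level sits -31.7 − (-34.7) = 3 dB over threshold.
Before 3.5:1 compression the overshoot was 3 × 3.5 = 10.5 dB, so input = -34.7 + 10.5 = -24.2 dB.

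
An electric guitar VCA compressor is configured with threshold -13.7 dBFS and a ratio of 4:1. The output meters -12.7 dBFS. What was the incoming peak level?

-9.7 dBFS

Post-compression overshoot = -12.7 − (-13.7) = 1 dB.
Before 4:1 compression the overshoot was 1 × 4 = 4 dB, so input = -13.7 + 4 = -9.7 dBFS.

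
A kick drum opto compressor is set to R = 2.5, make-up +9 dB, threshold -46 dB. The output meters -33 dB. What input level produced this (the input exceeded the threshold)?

Stripping the +9 dB make-up gives -42 dB at the gain stage.
Post-compression overshoot = -42 − (-46) = 4 dB.
Before 2.5:1 compression the overshoot was 4 × 2.5 = 10 dB, so input = -46 + 10 = -36 dB.

-36 dB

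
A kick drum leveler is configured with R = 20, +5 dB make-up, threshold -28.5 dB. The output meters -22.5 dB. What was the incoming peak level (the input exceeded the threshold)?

Remove make-up: -22.5 − 5 = -27.5 dB.
Post-compression overshoot = -27.5 − (-28.5) = 1 dB.
Before 20:1 compression the overshoot was 1 × 20 = 20 dB, so input = -28.5 + 20 = -8.5 dB.

-8.5 dB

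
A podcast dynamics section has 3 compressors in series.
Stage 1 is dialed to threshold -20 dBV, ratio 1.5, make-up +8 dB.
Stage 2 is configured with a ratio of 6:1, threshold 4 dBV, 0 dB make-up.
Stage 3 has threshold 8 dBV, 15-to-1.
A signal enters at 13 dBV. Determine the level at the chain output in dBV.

5 dBV

Stage 1: overshoot 33 dB → 33/1.5 = 22 dB → 2 dBV; +8 dB make-up → 10 dBV.
Stage 2: 6 dB above 4 dBV, reduced 6:1 to 1 dB above → 5 dBV.
Stage 3: 5 dBV ≤ 8 dBV, so stage 3 doesn't engage; output 5 dBV.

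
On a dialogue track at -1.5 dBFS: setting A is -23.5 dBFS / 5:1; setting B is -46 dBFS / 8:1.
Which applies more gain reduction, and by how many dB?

A: GR = 22 − 22/5 = 17.6 dB.
B: GR = 44.5 − 44.5/8 = 38.9375 dB.
Difference: 21.3375 dB in favour of B.

B, by 21.3375 dB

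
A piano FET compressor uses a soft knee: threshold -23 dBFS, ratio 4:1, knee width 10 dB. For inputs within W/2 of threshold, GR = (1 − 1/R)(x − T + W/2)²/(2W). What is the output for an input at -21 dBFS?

-22.8375 dBFS

x − T + W/2 = -21 − (-23) + 5 = 7.
GR = (1 − 1/4) × 7² / 20 = 0.75 × 49 / 20 = 1.8375 dB.
Output = -21 − 1.8375 = -22.8375 dBFS.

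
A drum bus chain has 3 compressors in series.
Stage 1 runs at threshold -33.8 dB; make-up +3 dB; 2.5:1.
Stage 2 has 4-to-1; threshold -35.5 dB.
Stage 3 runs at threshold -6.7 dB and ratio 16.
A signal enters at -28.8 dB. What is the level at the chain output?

-33.825 dB

Stage 1: -28.8 dB is 5 dB over -33.8 dB; at 2.5:1 that becomes 2 dB over, giving -31.8 dB; +3 dB make-up → -28.8 dB.
Stage 2: -28.8 dB is 6.7 dB over -35.5 dB; at 4:1 that becomes 1.675 dB over, giving -33.825 dB.
Stage 3: -33.825 dB is at or below the -6.7 dB threshold — no compression; output -33.825 dB.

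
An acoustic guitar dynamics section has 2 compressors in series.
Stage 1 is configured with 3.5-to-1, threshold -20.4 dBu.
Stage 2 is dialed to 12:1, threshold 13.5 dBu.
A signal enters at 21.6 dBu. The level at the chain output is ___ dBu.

-8.4 dBu

Stage 1: 21.6 dBu is 42 dB over -20.4 dBu; at 3.5:1 that becomes 12 dB over, giving -8.4 dBu.
Stage 2: -8.4 dBu ≤ 13.5 dBu, so stage 2 doesn't engage; output -8.4 dBu.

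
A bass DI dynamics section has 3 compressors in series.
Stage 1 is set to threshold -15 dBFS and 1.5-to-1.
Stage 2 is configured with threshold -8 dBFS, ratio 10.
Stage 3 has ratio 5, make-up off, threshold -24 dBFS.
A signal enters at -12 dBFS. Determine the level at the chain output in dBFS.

Stage 1: 3 dB above -15 dBFS, reduced 1.5:1 to 2 dB above → -13 dBFS.
Stage 2: below threshold (-13 ≤ -8); passes unchanged; output -13 dBFS.
Stage 3: overshoot 11 dB → 11/5 = 2.2 dB → -21.8 dBFS.

-21.8 dBFS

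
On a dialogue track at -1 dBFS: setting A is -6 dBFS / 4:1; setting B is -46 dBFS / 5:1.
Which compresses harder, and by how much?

A: GR = 5 − 5/4 = 3.75 dB.
B: GR = 45 − 45/5 = 36 dB.
Difference: 32.25 dB in favour of B.

B, by 32.25 dB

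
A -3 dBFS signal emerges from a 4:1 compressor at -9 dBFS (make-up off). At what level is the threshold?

Let T be the threshold. Output overshoot = (input overshoot)/R, so -9 − T = (-3 − T)/4.
4·(-9 − T) = -3 − T → 3·T = -36 − (-3) = -33.
T = -33/3 = -11 dBFS.

-11 dBFS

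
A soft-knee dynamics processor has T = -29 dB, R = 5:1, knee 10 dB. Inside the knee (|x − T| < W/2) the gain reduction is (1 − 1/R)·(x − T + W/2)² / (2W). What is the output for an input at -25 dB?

-28.24 dB

x − T + W/2 = -25 − (-29) + 5 = 9.
GR = (1 − 1/5) × 9² / 20 = 0.8 × 81 / 20 = 3.24 dB.
Output = -25 − 3.24 = -28.24 dB.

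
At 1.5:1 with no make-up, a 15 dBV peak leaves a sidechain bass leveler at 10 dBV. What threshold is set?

0 dBV

Let T be the threshold. Output overshoot = (input overshoot)/R, so 10 − T = (15 − T)/1.5.
1.5·(10 − T) = 15 − T → 0.5·T = 15 − 15 = 0.
T = 0/0.5 = 0 dBV.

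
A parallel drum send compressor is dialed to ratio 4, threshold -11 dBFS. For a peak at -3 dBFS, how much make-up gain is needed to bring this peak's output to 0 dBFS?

9 dB

The peak compresses to -11 + 8/4 = -9 dBFS.
To reach 0 dBFS requires 0 − (-9) = 9 dB of make-up.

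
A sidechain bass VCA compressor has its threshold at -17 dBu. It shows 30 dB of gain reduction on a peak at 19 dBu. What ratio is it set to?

6:1

Input overshoot = 19 − (-17) = 36 dB.
Output overshoot = 36 − 30 = 6 dB.
Ratio = input overshoot / output overshoot = 36 / 6 = 6.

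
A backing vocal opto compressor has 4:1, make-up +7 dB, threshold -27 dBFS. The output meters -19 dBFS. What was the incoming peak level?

-23 dBFS

Remove make-up: -19 − 7 = -26 dBFS.
That's 1 dB above the -27 dBFS threshold.
Before 4:1 compression the overshoot was 1 × 4 = 4 dB, so input = -27 + 4 = -23 dBFS.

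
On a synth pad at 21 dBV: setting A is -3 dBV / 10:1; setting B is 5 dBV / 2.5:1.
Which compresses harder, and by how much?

A: GR = 24 − 24/10 = 21.6 dB.
B: GR = 16 − 16/2.5 = 9.6 dB.
Difference: 12 dB in favour of A.

A, by 12 dB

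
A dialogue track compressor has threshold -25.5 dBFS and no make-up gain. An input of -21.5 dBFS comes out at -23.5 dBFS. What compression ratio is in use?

Input overshoot = -21.5 − (-25.5) = 4 dB; output overshoot = -23.5 − (-25.5) = 2 dB.
Ratio = 4 / 2 = 2.

2:1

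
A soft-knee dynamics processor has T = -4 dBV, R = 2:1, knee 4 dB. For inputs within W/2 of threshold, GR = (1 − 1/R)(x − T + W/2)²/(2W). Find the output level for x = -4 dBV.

x − T + W/2 = -4 − (-4) + 2 = 2.
GR = (1 − 1/2) × 2² / 8 = 0.5 × 4 / 8 = 0.25 dB.
Output = -4 − 0.25 = -4.25 dBV.

-4.25 dBV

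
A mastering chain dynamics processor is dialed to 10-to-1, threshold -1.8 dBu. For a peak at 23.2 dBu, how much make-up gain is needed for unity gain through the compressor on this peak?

22.5 dB

The peak compresses to -1.8 + 25/10 = 0.7 dBu.
To reach 23.2 dBu requires 23.2 − 0.7 = 22.5 dB of make-up.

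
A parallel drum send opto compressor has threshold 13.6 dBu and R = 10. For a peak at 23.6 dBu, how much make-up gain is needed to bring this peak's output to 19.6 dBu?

5 dB

Overshoot 10 dB → 10/10 = 1 dB after compression, so the compressed level is 13.6 + 1 = 14.6 dBu.
Make-up = target − compressed = 19.6 − 14.6 = 5 dB.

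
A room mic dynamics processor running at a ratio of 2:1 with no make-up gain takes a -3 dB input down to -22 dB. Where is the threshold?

-41 dB

Gain reduction = -3 − (-22) = 19 dB; output overshoot = GR / (R − 1) = 19 / 1 = 19 dB.
Threshold = output − output overshoot = -22 − 19 = -41 dB.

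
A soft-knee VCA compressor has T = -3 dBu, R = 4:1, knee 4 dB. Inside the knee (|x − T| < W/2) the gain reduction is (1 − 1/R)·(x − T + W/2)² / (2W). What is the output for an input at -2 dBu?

-2.84375 dBu

x − T + W/2 = -2 − (-3) + 2 = 3.
GR = (1 − 1/4) × 3² / 8 = 0.75 × 9 / 8 = 0.84375 dB.
Output = -2 − 0.84375 = -2.84375 dBu.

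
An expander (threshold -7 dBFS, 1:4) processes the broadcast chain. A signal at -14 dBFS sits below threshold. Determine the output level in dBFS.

-35 dBFS

Below threshold, a 1:4 expander applies gain = (4−1)×(T − x) of attenuation.
(4−1) × 7 = 21 dB, so output = -14 − 21 = -35 dBFS.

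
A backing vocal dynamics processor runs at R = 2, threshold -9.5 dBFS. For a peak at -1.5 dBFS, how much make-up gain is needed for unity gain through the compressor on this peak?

4 dB

Without make-up, output = threshold + overshoot/2 = -9.5 + 4 = -5.5 dBFS.
Gap to target: 4 dB.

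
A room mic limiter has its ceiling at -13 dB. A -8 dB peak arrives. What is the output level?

The limiter clamps the peak to its -13 dB ceiling.

-13 dB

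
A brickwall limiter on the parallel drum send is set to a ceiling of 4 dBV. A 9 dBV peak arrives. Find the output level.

The limiter clamps the peak to its 4 dBV ceiling.

4 dBV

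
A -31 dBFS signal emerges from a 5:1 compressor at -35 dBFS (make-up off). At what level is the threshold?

-36 dBFS

Input is 5 dB above T (since output overshoot × R = input overshoot: (-35 − T)·5 = -31 − T gives T = -36 dBFS).
Check: -36 + (-31 − (-36))/5 = -36 + 1 = -35 dBFS. ✓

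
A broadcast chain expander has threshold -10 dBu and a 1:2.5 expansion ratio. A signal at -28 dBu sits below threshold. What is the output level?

-55 dBu

Below threshold, a 1:2.5 expander applies gain = (2.5−1)×(T − x) of attenuation.
(2.5−1) × 18 = 27 dB, so output = -28 − 27 = -55 dBu.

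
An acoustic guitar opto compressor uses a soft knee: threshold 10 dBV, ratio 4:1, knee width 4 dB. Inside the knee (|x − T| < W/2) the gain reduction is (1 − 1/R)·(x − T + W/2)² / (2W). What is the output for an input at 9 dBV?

x − T + W/2 = 9 − 10 + 2 = 1.
GR = (1 − 1/4) × 1² / 8 = 0.75 × 1 / 8 = 0.09375 dB.
Output = 9 − 0.09375 = 8.90625 dBV.

8.90625 dBV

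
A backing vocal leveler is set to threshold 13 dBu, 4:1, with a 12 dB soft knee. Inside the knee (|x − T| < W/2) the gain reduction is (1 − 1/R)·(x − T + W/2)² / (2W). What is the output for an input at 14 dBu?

x − T + W/2 = 14 − 13 + 6 = 7.
GR = (1 − 1/4) × 7² / 24 = 0.75 × 49 / 24 = 1.53125 dB.
Output = 14 − 1.53125 = 12.46875 dBu.

12.46875 dBu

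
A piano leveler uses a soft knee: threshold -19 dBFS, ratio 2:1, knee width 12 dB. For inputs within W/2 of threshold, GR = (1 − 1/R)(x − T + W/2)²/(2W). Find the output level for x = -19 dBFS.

-19.75 dBFS

x − T + W/2 = -19 − (-19) + 6 = 6.
GR = (1 − 1/2) × 6² / 24 = 0.5 × 36 / 24 = 0.75 dB.
Output = -19 − 0.75 = -19.75 dBFS.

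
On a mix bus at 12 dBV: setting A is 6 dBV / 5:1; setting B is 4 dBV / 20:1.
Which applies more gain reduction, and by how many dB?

A: GR = 6 − 6/5 = 4.8 dB.
B: GR = 8 − 8/20 = 7.6 dB.
B reduces 2.8 dB more.

B, by 2.8 dB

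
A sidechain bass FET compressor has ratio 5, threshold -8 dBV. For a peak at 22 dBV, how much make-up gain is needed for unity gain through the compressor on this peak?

Overshoot 30 dB → 30/5 = 6 dB after compression, so the compressed level is -8 + 6 = -2 dBV.
Make-up = target − compressed = 22 − (-2) = 24 dB.

24 dB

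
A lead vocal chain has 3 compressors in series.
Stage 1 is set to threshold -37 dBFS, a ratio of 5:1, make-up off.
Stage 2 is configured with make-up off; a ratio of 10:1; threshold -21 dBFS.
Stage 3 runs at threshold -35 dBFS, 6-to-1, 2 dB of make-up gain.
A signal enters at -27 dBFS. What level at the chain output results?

-33 dBFS

Stage 1: 10 dB above -37 dBFS, reduced 5:1 to 2 dB above → -35 dBFS.
Stage 2: -35 dBFS is at or below the -21 dBFS threshold — no compression; output -35 dBFS.
Stage 3: -35 dBFS ≤ -35 dBFS, so stage 3 doesn't engage; make-up brings it to -33 dBFS.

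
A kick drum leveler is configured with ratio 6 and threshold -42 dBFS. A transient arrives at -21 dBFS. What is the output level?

-38.5 dBFS

-21 dBFS sits 21 dB over threshold.
The 21 dB excess becomes 3.5 dB after 6:1 reduction.
So the level is -42 + 3.5 = -38.5 dBFS.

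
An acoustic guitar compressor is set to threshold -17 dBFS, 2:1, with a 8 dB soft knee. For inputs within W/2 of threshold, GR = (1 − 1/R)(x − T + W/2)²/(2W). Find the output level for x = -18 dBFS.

-18.28125 dBFS

x − T + W/2 = -18 − (-17) + 4 = 3.
GR = (1 − 1/2) × 3² / 16 = 0.5 × 9 / 16 = 0.28125 dB.
Output = -18 − 0.28125 = -18.28125 dBFS.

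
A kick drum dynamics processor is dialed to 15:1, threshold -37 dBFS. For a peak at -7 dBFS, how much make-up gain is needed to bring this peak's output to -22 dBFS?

The peak compresses to -37 + 30/15 = -35 dBFS.
To reach -22 dBFS requires -22 − (-35) = 13 dB of make-up.

13 dB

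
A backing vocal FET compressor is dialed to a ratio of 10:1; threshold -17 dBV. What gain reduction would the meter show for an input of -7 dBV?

Overshoot = -7 − (-17) = 10 dB.
After 10:1 compression the overshoot becomes 10/10 = 1 dB.
Gain reduction = 10 − 1 = 9 dB.

9 dB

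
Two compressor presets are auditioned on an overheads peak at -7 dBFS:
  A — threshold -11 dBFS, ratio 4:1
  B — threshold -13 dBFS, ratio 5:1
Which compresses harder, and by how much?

B, by 1.8 dB

A: GR = 4 − 4/4 = 3 dB.
B: GR = 6 − 6/5 = 4.8 dB.
B reduces 1.8 dB more.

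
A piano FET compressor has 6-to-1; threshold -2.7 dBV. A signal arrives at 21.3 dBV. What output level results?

Overshoot: 21.3 − (-2.7) = 24 dB.
The 24 dB excess becomes 4 dB after 6:1 reduction.
So the level is -2.7 + 4 = 1.3 dBV.

1.3 dBV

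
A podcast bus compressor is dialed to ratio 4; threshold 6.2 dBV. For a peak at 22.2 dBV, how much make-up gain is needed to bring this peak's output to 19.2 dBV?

9 dB

The peak compresses to 6.2 + 16/4 = 10.2 dBV.
To reach 19.2 dBV requires 19.2 − 10.2 = 9 dB of make-up.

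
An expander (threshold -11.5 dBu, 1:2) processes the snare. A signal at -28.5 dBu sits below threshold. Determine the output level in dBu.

-45.5 dBu

The input is 17 dB below the -11.5 dBu threshold.
A 1:2 expander multiplies undershoot by 2: 17 × 2 = 34 dB below threshold.
Output = -11.5 − 34 = -45.5 dBu.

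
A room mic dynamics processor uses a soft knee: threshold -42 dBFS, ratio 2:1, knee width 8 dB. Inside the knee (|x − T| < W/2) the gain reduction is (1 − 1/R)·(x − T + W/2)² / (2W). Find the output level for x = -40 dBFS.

-41.125 dBFS

x − T + W/2 = -40 − (-42) + 4 = 6.
GR = (1 − 1/2) × 6² / 16 = 0.5 × 36 / 16 = 1.125 dB.
Output = -40 − 1.125 = -41.125 dBFS.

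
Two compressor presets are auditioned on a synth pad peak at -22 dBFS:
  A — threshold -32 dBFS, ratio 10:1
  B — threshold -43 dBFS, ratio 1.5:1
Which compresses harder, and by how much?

A, by 2 dB

A: overshoot 10 dB → output overshoot 1 dB → GR 9 dB.
B: overshoot 21 dB → output overshoot 14 dB → GR 7 dB.
A reduces 2 dB more.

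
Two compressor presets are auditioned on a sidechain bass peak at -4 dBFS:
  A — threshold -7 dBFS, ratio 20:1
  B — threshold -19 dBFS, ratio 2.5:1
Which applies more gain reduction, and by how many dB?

B, by 6.15 dB

A: 3 dB over, compressed to 0.15 dB over, so 2.85 dB of GR.
B: 15 dB over, compressed to 6 dB over, so 9 dB of GR.
B applies 6.15 dB more gain reduction.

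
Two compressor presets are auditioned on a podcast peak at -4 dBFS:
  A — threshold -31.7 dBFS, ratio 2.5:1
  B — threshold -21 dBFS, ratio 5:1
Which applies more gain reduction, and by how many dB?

A: GR = 27.7 − 27.7/2.5 = 16.62 dB.
B: GR = 17 − 17/5 = 13.6 dB.
A applies 3.02 dB more gain reduction.

A, by 3.02 dB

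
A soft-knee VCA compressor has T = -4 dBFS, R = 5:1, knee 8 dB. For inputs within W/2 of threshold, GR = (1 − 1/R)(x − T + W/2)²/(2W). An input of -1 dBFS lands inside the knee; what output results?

-3.45 dBFS

x − T + W/2 = -1 − (-4) + 4 = 7.
GR = (1 − 1/5) × 7² / 16 = 0.8 × 49 / 16 = 2.45 dB.
Output = -1 − 2.45 = -3.45 dBFS.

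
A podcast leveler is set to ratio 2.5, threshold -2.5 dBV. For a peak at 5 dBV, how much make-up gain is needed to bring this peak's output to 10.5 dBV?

Without make-up, output = threshold + overshoot/2.5 = -2.5 + 3 = 0.5 dBV.
Gap to target: 10 dB.

10 dB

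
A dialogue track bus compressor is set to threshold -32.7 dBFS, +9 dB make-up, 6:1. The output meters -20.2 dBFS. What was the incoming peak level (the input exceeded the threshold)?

-11.7 dBFS

Remove make-up: -20.2 − 9 = -29.2 dBFS.
The compressed level sits -29.2 − (-32.7) = 3.5 dB over threshold.
Input overshoot = R × output overshoot = 21 dB → input = -32.7 + 21 = -11.7 dBFS.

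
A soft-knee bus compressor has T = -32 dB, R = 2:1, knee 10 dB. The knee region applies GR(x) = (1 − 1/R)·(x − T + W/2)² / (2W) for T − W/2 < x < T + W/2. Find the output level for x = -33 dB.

x − T + W/2 = -33 − (-32) + 5 = 4.
GR = (1 − 1/2) × 4² / 20 = 0.5 × 16 / 20 = 0.4 dB.
Output = -33 − 0.4 = -33.4 dB.

-33.4 dB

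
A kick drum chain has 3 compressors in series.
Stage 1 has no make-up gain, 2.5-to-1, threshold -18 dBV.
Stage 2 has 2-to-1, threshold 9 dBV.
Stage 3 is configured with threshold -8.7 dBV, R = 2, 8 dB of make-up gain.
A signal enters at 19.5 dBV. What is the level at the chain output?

Stage 1: overshoot 37.5 dB → 37.5/2.5 = 15 dB → -3 dBV.
Stage 2: -3 dBV is at or below the 9 dBV threshold — no compression; output -3 dBV.
Stage 3: -3 dBV is 5.7 dB over -8.7 dBV; at 2:1 that becomes 2.85 dB over, giving -5.85 dBV; +8 dB make-up → 2.15 dBV.

2.15 dBV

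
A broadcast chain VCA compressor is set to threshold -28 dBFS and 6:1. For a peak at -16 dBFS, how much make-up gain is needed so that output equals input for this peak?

10 dB

Without make-up, output = threshold + overshoot/6 = -28 + 2 = -26 dBFS.
Gap to target: 10 dB.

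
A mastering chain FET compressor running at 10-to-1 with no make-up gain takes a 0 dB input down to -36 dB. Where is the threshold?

-40 dB

Gain reduction = 0 − (-36) = 36 dB; output overshoot = GR / (R − 1) = 36 / 9 = 4 dB.
Threshold = output − output overshoot = -36 − 4 = -40 dB.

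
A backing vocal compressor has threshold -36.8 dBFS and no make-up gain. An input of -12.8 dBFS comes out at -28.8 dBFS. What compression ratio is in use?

Input overshoot = -12.8 − (-36.8) = 24 dB; output overshoot = -28.8 − (-36.8) = 8 dB.
Ratio = 24 / 8 = 3.

3:1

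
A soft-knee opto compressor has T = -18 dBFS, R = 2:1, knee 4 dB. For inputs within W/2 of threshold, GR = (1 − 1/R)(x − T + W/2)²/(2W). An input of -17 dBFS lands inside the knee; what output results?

-17.5625 dBFS

x − T + W/2 = -17 − (-18) + 2 = 3.
GR = (1 − 1/2) × 3² / 8 = 0.5 × 9 / 8 = 0.5625 dB.
Output = -17 − 0.5625 = -17.5625 dBFS.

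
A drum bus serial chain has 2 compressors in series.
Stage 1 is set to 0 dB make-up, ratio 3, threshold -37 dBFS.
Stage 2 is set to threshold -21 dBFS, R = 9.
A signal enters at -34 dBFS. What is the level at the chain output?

-36 dBFS

Stage 1: overshoot 3 dB → 3/3 = 1 dB → -36 dBFS.
Stage 2: -36 dBFS ≤ -21 dBFS, so stage 2 doesn't engage; output -36 dBFS.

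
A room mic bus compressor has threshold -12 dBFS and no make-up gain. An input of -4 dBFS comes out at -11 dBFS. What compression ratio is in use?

8:1

Input overshoot = -4 − (-12) = 8 dB; output overshoot = -11 − (-12) = 1 dB.
Ratio = 8 / 1 = 8.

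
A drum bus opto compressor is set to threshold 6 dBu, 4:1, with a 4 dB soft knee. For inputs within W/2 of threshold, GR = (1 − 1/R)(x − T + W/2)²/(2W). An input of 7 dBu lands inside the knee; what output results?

6.15625 dBu

x − T + W/2 = 7 − 6 + 2 = 3.
GR = (1 − 1/4) × 3² / 8 = 0.75 × 9 / 8 = 0.84375 dB.
Output = 7 − 0.84375 = 6.15625 dBu.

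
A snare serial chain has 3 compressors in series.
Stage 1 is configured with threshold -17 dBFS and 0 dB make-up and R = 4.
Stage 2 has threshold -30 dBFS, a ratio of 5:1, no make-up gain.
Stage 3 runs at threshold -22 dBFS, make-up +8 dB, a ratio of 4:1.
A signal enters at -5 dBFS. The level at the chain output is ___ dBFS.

Stage 1: overshoot 12 dB → 12/4 = 3 dB → -14 dBFS.
Stage 2: overshoot 16 dB → 16/5 = 3.2 dB → -26.8 dBFS.
Stage 3: -26.8 dBFS ≤ -22 dBFS, so stage 3 doesn't engage; make-up brings it to -18.8 dBFS.

-18.8 dBFS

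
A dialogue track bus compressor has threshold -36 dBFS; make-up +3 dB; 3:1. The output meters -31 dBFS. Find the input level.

Before make-up, the level was -31 − 3 = -34 dBFS.
Post-compression overshoot = -34 − (-36) = 2 dB.
Before 3:1 compression the overshoot was 2 × 3 = 6 dB, so input = -36 + 6 = -30 dBFS.

-30 dBFS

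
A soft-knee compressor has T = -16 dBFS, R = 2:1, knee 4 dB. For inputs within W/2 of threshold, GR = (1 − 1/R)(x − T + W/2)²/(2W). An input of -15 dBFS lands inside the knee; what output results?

x − T + W/2 = -15 − (-16) + 2 = 3.
GR = (1 − 1/2) × 3² / 8 = 0.5 × 9 / 8 = 0.5625 dB.
Output = -15 − 0.5625 = -15.5625 dBFS.

-15.5625 dBFS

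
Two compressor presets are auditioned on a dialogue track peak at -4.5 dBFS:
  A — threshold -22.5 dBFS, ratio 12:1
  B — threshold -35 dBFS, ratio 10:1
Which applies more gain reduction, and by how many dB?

B, by 10.95 dB

A: overshoot 18 dB → output overshoot 1.5 dB → GR 16.5 dB.
B: overshoot 30.5 dB → output overshoot 3.05 dB → GR 27.45 dB.
B reduces 10.95 dB more.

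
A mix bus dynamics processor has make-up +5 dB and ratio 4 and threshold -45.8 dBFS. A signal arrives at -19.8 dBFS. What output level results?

Overshoot: -19.8 − (-45.8) = 26 dB.
The 26 dB excess becomes 6.5 dB after 4:1 reduction.
That puts the output at -39.3 dBFS; make-up adds 5 dB, giving -34.3 dBFS.

-34.3 dBFS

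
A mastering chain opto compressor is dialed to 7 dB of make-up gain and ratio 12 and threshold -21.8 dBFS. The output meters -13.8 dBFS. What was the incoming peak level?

-9.8 dBFS

Before make-up, the level was -13.8 − 7 = -20.8 dBFS.
Post-compression overshoot = -20.8 − (-21.8) = 1 dB.
Before 12:1 compression the overshoot was 1 × 12 = 12 dB, so input = -21.8 + 12 = -9.8 dBFS.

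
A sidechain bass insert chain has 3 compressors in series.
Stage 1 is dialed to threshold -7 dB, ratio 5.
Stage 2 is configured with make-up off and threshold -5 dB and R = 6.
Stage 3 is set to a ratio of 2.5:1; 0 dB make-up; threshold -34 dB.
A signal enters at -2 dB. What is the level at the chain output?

Stage 1: 5 dB above -7 dB, reduced 5:1 to 1 dB above → -6 dB.
Stage 2: below threshold (-6 ≤ -5); passes unchanged; output -6 dB.
Stage 3: 28 dB above -34 dB, reduced 2.5:1 to 11.2 dB above → -22.8 dB.

-22.8 dB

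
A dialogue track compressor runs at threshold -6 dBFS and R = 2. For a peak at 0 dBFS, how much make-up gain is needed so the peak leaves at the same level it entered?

3 dB

Overshoot 6 dB → 6/2 = 3 dB after compression, so the compressed level is -6 + 3 = -3 dBFS.
Make-up = target − compressed = 0 − (-3) = 3 dB.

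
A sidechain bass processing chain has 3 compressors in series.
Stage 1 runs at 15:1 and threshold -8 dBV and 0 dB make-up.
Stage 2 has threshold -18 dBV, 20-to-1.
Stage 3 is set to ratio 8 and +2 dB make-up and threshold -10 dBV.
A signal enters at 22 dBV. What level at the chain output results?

-15.4 dBV

Stage 1: overshoot 30 dB → 30/15 = 2 dB → -6 dBV.
Stage 2: 12 dB above -18 dBV, reduced 20:1 to 0.6 dB above → -17.4 dBV.
Stage 3: below threshold (-17.4 ≤ -10); passes unchanged; make-up brings it to -15.4 dBV.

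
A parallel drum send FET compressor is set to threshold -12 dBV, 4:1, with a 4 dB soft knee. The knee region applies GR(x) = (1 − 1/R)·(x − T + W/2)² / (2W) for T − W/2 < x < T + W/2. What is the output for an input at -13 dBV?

x − T + W/2 = -13 − (-12) + 2 = 1.
GR = (1 − 1/4) × 1² / 8 = 0.75 × 1 / 8 = 0.09375 dB.
Output = -13 − 0.09375 = -13.09375 dBV.

-13.09375 dBV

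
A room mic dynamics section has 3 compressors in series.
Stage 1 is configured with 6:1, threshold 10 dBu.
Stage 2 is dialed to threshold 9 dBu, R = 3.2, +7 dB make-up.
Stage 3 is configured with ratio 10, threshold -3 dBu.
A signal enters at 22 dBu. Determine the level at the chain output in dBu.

-1.00625 dBu

Stage 1: 22 dBu is 12 dB over 10 dBu; at 6:1 that becomes 2 dB over, giving 12 dBu.
Stage 2: overshoot 3 dB → 3/3.2 = 0.9375 dB → 9.9375 dBu; +7 dB make-up → 16.9375 dBu.
Stage 3: 19.9375 dB above -3 dBu, reduced 10:1 to 1.99375 dB above → -1.00625 dBu.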